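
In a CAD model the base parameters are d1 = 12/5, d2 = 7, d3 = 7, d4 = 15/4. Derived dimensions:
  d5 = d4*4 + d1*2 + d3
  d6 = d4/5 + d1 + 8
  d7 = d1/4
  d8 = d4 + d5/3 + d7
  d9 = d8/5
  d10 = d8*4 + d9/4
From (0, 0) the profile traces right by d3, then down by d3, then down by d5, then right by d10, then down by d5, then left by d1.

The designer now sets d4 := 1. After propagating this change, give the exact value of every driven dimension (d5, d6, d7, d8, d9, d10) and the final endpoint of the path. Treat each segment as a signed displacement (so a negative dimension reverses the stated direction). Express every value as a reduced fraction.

d5 = 79/5
d6 = 53/5
d7 = 3/5
d8 = 103/15
d9 = 103/75
d10 = 2781/100
endpoint = (3241/100, -193/5)

Apply edit: d4 := 1
  d5 = d4*4 + d1*2 + d3 = 79/5
  d6 = d4/5 + d1 + 8 = 53/5
  d7 = d1/4 = 3/5
  d8 = d4 + d5/3 + d7 = 103/15
  d9 = d8/5 = 103/75
  d10 = d8*4 + d9/4 = 2781/100
Walk from origin (0, 0):
  seg 1: right by d3 = 7 → (7, 0)
  seg 2: down by d3 = 7 → (7, -7)
  seg 3: down by d5 = 79/5 → (7, -114/5)
  seg 4: right by d10 = 2781/100 → (3481/100, -114/5)
  seg 5: down by d5 = 79/5 → (3481/100, -193/5)
  seg 6: left by d1 = 12/5 → (3241/100, -193/5)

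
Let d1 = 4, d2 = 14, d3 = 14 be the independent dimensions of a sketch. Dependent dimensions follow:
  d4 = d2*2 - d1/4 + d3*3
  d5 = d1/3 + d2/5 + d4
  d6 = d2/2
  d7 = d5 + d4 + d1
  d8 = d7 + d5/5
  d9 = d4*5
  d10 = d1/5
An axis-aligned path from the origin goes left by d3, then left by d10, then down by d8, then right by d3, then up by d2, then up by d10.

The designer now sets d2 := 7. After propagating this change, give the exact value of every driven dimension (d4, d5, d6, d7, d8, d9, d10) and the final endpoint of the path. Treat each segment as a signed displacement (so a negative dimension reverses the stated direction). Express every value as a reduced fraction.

d4 = 55
d5 = 866/15
d6 = 7/2
d7 = 1751/15
d8 = 3207/25
d9 = 275
d10 = 4/5
endpoint = (-4/5, -3012/25)

Apply edit: d2 := 7
  d4 = d2*2 - d1/4 + d3*3 = 55
  d5 = d1/3 + d2/5 + d4 = 866/15
  d6 = d2/2 = 7/2
  d7 = d5 + d4 + d1 = 1751/15
  d8 = d7 + d5/5 = 3207/25
  d9 = d4*5 = 275
  d10 = d1/5 = 4/5
Walk from origin (0, 0):
  seg 1: left by d3 = 14 → (-14, 0)
  seg 2: left by d10 = 4/5 → (-74/5, 0)
  seg 3: down by d8 = 3207/25 → (-74/5, -3207/25)
  seg 4: right by d3 = 14 → (-4/5, -3207/25)
  seg 5: up by d2 = 7 → (-4/5, -3032/25)
  seg 6: up by d10 = 4/5 → (-4/5, -3012/25)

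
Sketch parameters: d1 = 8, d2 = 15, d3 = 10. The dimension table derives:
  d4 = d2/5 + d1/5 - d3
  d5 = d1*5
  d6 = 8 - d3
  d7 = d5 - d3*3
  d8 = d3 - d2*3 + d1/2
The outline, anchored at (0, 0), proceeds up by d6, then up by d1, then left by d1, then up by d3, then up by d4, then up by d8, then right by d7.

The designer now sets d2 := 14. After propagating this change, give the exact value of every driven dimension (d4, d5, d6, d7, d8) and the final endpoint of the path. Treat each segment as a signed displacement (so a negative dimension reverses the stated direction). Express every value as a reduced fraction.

Apply edit: d2 := 14
  d4 = d2/5 + d1/5 - d3 = -28/5
  d5 = d1*5 = 40
  d6 = 8 - d3 = -2
  d7 = d5 - d3*3 = 10
  d8 = d3 - d2*3 + d1/2 = -28
Walk from origin (0, 0):
  seg 1: up by d6 = -2 → (0, -2)
  seg 2: up by d1 = 8 → (0, 6)
  seg 3: left by d1 = 8 → (-8, 6)
  seg 4: up by d3 = 10 → (-8, 16)
  seg 5: up by d4 = -28/5 → (-8, 52/5)
  seg 6: up by d8 = -28 → (-8, -88/5)
  seg 7: right by d7 = 10 → (2, -88/5)

d4 = -28/5
d5 = 40
d6 = -2
d7 = 10
d8 = -28
endpoint = (2, -88/5)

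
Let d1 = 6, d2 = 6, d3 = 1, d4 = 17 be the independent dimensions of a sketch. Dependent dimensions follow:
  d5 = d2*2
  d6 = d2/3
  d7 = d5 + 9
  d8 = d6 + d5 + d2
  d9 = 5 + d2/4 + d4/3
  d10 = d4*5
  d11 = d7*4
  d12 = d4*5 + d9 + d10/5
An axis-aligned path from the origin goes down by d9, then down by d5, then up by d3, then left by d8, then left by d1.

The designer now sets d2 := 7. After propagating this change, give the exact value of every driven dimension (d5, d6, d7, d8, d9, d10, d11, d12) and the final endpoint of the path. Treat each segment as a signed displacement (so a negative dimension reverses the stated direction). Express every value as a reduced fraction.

d5 = 14
d6 = 7/3
d7 = 23
d8 = 70/3
d9 = 149/12
d10 = 85
d11 = 92
d12 = 1373/12
endpoint = (-88/3, -305/12)

Apply edit: d2 := 7
  d5 = d2*2 = 14
  d6 = d2/3 = 7/3
  d7 = d5 + 9 = 23
  d8 = d6 + d5 + d2 = 70/3
  d9 = 5 + d2/4 + d4/3 = 149/12
  d10 = d4*5 = 85
  d11 = d7*4 = 92
  d12 = d4*5 + d9 + d10/5 = 1373/12
Walk from origin (0, 0):
  seg 1: down by d9 = 149/12 → (0, -149/12)
  seg 2: down by d5 = 14 → (0, -317/12)
  seg 3: up by d3 = 1 → (0, -305/12)
  seg 4: left by d8 = 70/3 → (-70/3, -305/12)
  seg 5: left by d1 = 6 → (-88/3, -305/12)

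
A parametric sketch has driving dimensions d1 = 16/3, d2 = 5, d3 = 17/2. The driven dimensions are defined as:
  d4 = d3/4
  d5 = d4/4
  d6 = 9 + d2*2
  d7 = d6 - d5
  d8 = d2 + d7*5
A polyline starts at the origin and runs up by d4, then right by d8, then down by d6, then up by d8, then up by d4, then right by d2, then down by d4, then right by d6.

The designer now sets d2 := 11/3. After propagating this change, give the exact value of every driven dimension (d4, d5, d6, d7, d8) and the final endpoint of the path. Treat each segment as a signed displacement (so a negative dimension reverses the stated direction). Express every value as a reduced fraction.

d4 = 17/8
d5 = 17/32
d6 = 49/3
d7 = 1517/96
d8 = 7937/96
endpoint = (9857/96, 2191/32)

Apply edit: d2 := 11/3
  d4 = d3/4 = 17/8
  d5 = d4/4 = 17/32
  d6 = 9 + d2*2 = 49/3
  d7 = d6 - d5 = 1517/96
  d8 = d2 + d7*5 = 7937/96
Walk from origin (0, 0):
  seg 1: up by d4 = 17/8 → (0, 17/8)
  seg 2: right by d8 = 7937/96 → (7937/96, 17/8)
  seg 3: down by d6 = 49/3 → (7937/96, -341/24)
  seg 4: up by d8 = 7937/96 → (7937/96, 2191/32)
  seg 5: up by d4 = 17/8 → (7937/96, 2259/32)
  seg 6: right by d2 = 11/3 → (2763/32, 2259/32)
  seg 7: down by d4 = 17/8 → (2763/32, 2191/32)
  seg 8: right by d6 = 49/3 → (9857/96, 2191/32)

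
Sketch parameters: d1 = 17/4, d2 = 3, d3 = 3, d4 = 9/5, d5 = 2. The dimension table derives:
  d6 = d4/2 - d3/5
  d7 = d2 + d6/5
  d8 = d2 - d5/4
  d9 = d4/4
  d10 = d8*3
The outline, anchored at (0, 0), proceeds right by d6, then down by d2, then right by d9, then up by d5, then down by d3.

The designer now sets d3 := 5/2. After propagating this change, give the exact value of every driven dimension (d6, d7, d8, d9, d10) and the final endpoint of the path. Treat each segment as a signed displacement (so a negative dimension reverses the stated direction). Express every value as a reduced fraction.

d6 = 2/5
d7 = 77/25
d8 = 5/2
d9 = 9/20
d10 = 15/2
endpoint = (17/20, -7/2)

Apply edit: d3 := 5/2
  d6 = d4/2 - d3/5 = 2/5
  d7 = d2 + d6/5 = 77/25
  d8 = d2 - d5/4 = 5/2
  d9 = d4/4 = 9/20
  d10 = d8*3 = 15/2
Walk from origin (0, 0):
  seg 1: right by d6 = 2/5 → (2/5, 0)
  seg 2: down by d2 = 3 → (2/5, -3)
  seg 3: right by d9 = 9/20 → (17/20, -3)
  seg 4: up by d5 = 2 → (17/20, -1)
  seg 5: down by d3 = 5/2 → (17/20, -7/2)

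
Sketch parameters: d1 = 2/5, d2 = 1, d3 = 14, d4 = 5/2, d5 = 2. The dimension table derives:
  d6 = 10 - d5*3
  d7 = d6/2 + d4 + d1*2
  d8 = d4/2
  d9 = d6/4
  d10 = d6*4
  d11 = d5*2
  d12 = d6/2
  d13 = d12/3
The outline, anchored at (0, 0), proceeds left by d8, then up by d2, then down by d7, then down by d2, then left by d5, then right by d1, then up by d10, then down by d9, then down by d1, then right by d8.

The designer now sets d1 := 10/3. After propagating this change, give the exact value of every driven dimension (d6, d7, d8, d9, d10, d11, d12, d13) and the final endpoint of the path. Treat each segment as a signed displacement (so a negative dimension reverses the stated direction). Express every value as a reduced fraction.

d6 = 4
d7 = 67/6
d8 = 5/4
d9 = 1
d10 = 16
d11 = 4
d12 = 2
d13 = 2/3
endpoint = (4/3, 1/2)

Apply edit: d1 := 10/3
  d6 = 10 - d5*3 = 4
  d7 = d6/2 + d4 + d1*2 = 67/6
  d8 = d4/2 = 5/4
  d9 = d6/4 = 1
  d10 = d6*4 = 16
  d11 = d5*2 = 4
  d12 = d6/2 = 2
  d13 = d12/3 = 2/3
Walk from origin (0, 0):
  seg 1: left by d8 = 5/4 → (-5/4, 0)
  seg 2: up by d2 = 1 → (-5/4, 1)
  seg 3: down by d7 = 67/6 → (-5/4, -61/6)
  seg 4: down by d2 = 1 → (-5/4, -67/6)
  seg 5: left by d5 = 2 → (-13/4, -67/6)
  seg 6: right by d1 = 10/3 → (1/12, -67/6)
  seg 7: up by d10 = 16 → (1/12, 29/6)
  seg 8: down by d9 = 1 → (1/12, 23/6)
  seg 9: down by d1 = 10/3 → (1/12, 1/2)
  seg 10: right by d8 = 5/4 → (4/3, 1/2)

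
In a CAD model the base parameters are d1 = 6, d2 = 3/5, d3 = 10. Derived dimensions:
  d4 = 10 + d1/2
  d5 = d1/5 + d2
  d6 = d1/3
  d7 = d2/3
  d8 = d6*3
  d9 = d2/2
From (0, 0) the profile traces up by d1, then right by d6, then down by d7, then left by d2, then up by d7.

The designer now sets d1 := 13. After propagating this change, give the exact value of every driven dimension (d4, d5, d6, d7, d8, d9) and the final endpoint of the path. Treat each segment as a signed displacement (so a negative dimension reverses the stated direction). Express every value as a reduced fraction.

Apply edit: d1 := 13
  d4 = 10 + d1/2 = 33/2
  d5 = d1/5 + d2 = 16/5
  d6 = d1/3 = 13/3
  d7 = d2/3 = 1/5
  d8 = d6*3 = 13
  d9 = d2/2 = 3/10
Walk from origin (0, 0):
  seg 1: up by d1 = 13 → (0, 13)
  seg 2: right by d6 = 13/3 → (13/3, 13)
  seg 3: down by d7 = 1/5 → (13/3, 64/5)
  seg 4: left by d2 = 3/5 → (56/15, 64/5)
  seg 5: up by d7 = 1/5 → (56/15, 13)

d4 = 33/2
d5 = 16/5
d6 = 13/3
d7 = 1/5
d8 = 13
d9 = 3/10
endpoint = (56/15, 13)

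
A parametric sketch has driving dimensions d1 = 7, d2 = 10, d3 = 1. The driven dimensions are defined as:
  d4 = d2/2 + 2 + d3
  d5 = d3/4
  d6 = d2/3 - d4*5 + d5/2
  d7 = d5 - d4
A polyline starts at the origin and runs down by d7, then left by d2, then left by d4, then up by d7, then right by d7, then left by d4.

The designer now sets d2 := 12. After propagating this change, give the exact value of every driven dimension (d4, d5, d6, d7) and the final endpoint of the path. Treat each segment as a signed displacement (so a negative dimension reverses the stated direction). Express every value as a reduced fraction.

Apply edit: d2 := 12
  d4 = d2/2 + 2 + d3 = 9
  d5 = d3/4 = 1/4
  d6 = d2/3 - d4*5 + d5/2 = -327/8
  d7 = d5 - d4 = -35/4
Walk from origin (0, 0):
  seg 1: down by d7 = -35/4 → (0, 35/4)
  seg 2: left by d2 = 12 → (-12, 35/4)
  seg 3: left by d4 = 9 → (-21, 35/4)
  seg 4: up by d7 = -35/4 → (-21, 0)
  seg 5: right by d7 = -35/4 → (-119/4, 0)
  seg 6: left by d4 = 9 → (-155/4, 0)

d4 = 9
d5 = 1/4
d6 = -327/8
d7 = -35/4
endpoint = (-155/4, 0)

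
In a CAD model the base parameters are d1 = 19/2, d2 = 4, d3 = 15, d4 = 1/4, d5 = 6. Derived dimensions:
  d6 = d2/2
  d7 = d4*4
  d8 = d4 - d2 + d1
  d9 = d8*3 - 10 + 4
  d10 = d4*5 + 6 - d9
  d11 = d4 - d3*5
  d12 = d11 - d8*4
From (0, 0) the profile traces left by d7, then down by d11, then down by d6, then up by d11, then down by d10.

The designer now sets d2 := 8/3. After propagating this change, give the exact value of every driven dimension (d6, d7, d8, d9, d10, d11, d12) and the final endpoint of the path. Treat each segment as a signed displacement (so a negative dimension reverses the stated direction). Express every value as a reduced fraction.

d6 = 4/3
d7 = 1
d8 = 85/12
d9 = 61/4
d10 = -8
d11 = -299/4
d12 = -1237/12
endpoint = (-1, 20/3)

Apply edit: d2 := 8/3
  d6 = d2/2 = 4/3
  d7 = d4*4 = 1
  d8 = d4 - d2 + d1 = 85/12
  d9 = d8*3 - 10 + 4 = 61/4
  d10 = d4*5 + 6 - d9 = -8
  d11 = d4 - d3*5 = -299/4
  d12 = d11 - d8*4 = -1237/12
Walk from origin (0, 0):
  seg 1: left by d7 = 1 → (-1, 0)
  seg 2: down by d11 = -299/4 → (-1, 299/4)
  seg 3: down by d6 = 4/3 → (-1, 881/12)
  seg 4: up by d11 = -299/4 → (-1, -4/3)
  seg 5: down by d10 = -8 → (-1, 20/3)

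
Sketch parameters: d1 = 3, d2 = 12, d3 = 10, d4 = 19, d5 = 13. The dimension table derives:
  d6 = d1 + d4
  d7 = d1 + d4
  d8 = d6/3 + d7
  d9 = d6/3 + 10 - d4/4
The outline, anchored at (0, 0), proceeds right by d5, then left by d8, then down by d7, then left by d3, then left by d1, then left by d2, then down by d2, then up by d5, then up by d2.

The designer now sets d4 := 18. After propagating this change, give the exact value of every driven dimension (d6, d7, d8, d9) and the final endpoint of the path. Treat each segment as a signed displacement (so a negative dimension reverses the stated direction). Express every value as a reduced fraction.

Apply edit: d4 := 18
  d6 = d1 + d4 = 21
  d7 = d1 + d4 = 21
  d8 = d6/3 + d7 = 28
  d9 = d6/3 + 10 - d4/4 = 25/2
Walk from origin (0, 0):
  seg 1: right by d5 = 13 → (13, 0)
  seg 2: left by d8 = 28 → (-15, 0)
  seg 3: down by d7 = 21 → (-15, -21)
  seg 4: left by d3 = 10 → (-25, -21)
  seg 5: left by d1 = 3 → (-28, -21)
  seg 6: left by d2 = 12 → (-40, -21)
  seg 7: down by d2 = 12 → (-40, -33)
  seg 8: up by d5 = 13 → (-40, -20)
  seg 9: up by d2 = 12 → (-40, -8)

d6 = 21
d7 = 21
d8 = 28
d9 = 25/2
endpoint = (-40, -8)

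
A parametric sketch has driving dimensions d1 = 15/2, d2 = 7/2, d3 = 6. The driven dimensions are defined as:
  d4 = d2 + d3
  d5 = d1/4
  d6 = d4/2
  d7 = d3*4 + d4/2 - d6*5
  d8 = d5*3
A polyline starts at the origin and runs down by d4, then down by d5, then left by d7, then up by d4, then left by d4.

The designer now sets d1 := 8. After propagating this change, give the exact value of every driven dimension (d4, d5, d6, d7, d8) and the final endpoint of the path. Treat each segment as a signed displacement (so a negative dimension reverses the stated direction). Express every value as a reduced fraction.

d4 = 19/2
d5 = 2
d6 = 19/4
d7 = 5
d8 = 6
endpoint = (-29/2, -2)

Apply edit: d1 := 8
  d4 = d2 + d3 = 19/2
  d5 = d1/4 = 2
  d6 = d4/2 = 19/4
  d7 = d3*4 + d4/2 - d6*5 = 5
  d8 = d5*3 = 6
Walk from origin (0, 0):
  seg 1: down by d4 = 19/2 → (0, -19/2)
  seg 2: down by d5 = 2 → (0, -23/2)
  seg 3: left by d7 = 5 → (-5, -23/2)
  seg 4: up by d4 = 19/2 → (-5, -2)
  seg 5: left by d4 = 19/2 → (-29/2, -2)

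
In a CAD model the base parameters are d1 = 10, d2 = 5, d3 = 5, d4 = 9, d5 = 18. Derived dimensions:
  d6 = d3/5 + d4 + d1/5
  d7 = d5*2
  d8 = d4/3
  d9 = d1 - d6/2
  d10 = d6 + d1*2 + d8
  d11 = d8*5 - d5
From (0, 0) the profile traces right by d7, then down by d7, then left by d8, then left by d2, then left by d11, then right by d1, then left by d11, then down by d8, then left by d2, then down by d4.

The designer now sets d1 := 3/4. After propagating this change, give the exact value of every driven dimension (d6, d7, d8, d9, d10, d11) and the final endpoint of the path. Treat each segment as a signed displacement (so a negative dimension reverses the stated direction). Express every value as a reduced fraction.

Apply edit: d1 := 3/4
  d6 = d3/5 + d4 + d1/5 = 203/20
  d7 = d5*2 = 36
  d8 = d4/3 = 3
  d9 = d1 - d6/2 = -173/40
  d10 = d6 + d1*2 + d8 = 293/20
  d11 = d8*5 - d5 = -3
Walk from origin (0, 0):
  seg 1: right by d7 = 36 → (36, 0)
  seg 2: down by d7 = 36 → (36, -36)
  seg 3: left by d8 = 3 → (33, -36)
  seg 4: left by d2 = 5 → (28, -36)
  seg 5: left by d11 = -3 → (31, -36)
  seg 6: right by d1 = 3/4 → (127/4, -36)
  seg 7: left by d11 = -3 → (139/4, -36)
  seg 8: down by d8 = 3 → (139/4, -39)
  seg 9: left by d2 = 5 → (119/4, -39)
  seg 10: down by d4 = 9 → (119/4, -48)

d6 = 203/20
d7 = 36
d8 = 3
d9 = -173/40
d10 = 293/20
d11 = -3
endpoint = (119/4, -48)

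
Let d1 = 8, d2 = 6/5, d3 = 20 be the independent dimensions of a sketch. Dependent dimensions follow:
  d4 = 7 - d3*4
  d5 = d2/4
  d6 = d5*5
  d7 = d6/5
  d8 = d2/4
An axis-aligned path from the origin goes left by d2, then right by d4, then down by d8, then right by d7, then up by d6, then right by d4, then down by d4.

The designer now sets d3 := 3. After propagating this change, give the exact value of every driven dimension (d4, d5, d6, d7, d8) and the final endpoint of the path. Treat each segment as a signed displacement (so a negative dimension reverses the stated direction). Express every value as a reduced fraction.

d4 = -5
d5 = 3/10
d6 = 3/2
d7 = 3/10
d8 = 3/10
endpoint = (-109/10, 31/5)

Apply edit: d3 := 3
  d4 = 7 - d3*4 = -5
  d5 = d2/4 = 3/10
  d6 = d5*5 = 3/2
  d7 = d6/5 = 3/10
  d8 = d2/4 = 3/10
Walk from origin (0, 0):
  seg 1: left by d2 = 6/5 → (-6/5, 0)
  seg 2: right by d4 = -5 → (-31/5, 0)
  seg 3: down by d8 = 3/10 → (-31/5, -3/10)
  seg 4: right by d7 = 3/10 → (-59/10, -3/10)
  seg 5: up by d6 = 3/2 → (-59/10, 6/5)
  seg 6: right by d4 = -5 → (-109/10, 6/5)
  seg 7: down by d4 = -5 → (-109/10, 31/5)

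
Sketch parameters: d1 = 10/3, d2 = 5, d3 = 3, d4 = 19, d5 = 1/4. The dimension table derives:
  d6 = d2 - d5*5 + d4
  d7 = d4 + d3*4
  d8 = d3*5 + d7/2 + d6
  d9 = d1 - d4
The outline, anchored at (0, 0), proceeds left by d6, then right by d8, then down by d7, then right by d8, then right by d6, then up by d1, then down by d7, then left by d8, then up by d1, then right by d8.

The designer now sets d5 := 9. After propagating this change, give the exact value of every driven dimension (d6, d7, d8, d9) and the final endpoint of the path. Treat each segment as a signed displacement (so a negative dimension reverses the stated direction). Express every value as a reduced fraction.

Apply edit: d5 := 9
  d6 = d2 - d5*5 + d4 = -21
  d7 = d4 + d3*4 = 31
  d8 = d3*5 + d7/2 + d6 = 19/2
  d9 = d1 - d4 = -47/3
Walk from origin (0, 0):
  seg 1: left by d6 = -21 → (21, 0)
  seg 2: right by d8 = 19/2 → (61/2, 0)
  seg 3: down by d7 = 31 → (61/2, -31)
  seg 4: right by d8 = 19/2 → (40, -31)
  seg 5: right by d6 = -21 → (19, -31)
  seg 6: up by d1 = 10/3 → (19, -83/3)
  seg 7: down by d7 = 31 → (19, -176/3)
  seg 8: left by d8 = 19/2 → (19/2, -176/3)
  seg 9: up by d1 = 10/3 → (19/2, -166/3)
  seg 10: right by d8 = 19/2 → (19, -166/3)

d6 = -21
d7 = 31
d8 = 19/2
d9 = -47/3
endpoint = (19, -166/3)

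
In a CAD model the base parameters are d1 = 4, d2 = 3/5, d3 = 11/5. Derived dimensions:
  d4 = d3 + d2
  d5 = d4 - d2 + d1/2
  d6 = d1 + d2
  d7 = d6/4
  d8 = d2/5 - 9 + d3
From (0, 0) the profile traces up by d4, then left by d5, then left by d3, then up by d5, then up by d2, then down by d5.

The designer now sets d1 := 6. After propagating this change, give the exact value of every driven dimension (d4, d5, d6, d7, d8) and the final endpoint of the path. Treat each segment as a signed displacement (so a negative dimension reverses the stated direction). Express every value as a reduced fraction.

Apply edit: d1 := 6
  d4 = d3 + d2 = 14/5
  d5 = d4 - d2 + d1/2 = 26/5
  d6 = d1 + d2 = 33/5
  d7 = d6/4 = 33/20
  d8 = d2/5 - 9 + d3 = -167/25
Walk from origin (0, 0):
  seg 1: up by d4 = 14/5 → (0, 14/5)
  seg 2: left by d5 = 26/5 → (-26/5, 14/5)
  seg 3: left by d3 = 11/5 → (-37/5, 14/5)
  seg 4: up by d5 = 26/5 → (-37/5, 8)
  seg 5: up by d2 = 3/5 → (-37/5, 43/5)
  seg 6: down by d5 = 26/5 → (-37/5, 17/5)

d4 = 14/5
d5 = 26/5
d6 = 33/5
d7 = 33/20
d8 = -167/25
endpoint = (-37/5, 17/5)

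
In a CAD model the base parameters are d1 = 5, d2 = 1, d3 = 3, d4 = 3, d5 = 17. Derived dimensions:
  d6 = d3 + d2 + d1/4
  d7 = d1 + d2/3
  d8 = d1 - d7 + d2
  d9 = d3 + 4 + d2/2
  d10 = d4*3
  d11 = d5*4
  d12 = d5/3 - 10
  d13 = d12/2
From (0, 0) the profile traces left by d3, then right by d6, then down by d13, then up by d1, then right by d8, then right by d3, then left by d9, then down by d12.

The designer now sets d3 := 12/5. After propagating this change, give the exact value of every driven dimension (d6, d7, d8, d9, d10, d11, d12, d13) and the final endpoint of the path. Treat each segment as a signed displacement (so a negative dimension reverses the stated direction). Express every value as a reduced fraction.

Apply edit: d3 := 12/5
  d6 = d3 + d2 + d1/4 = 93/20
  d7 = d1 + d2/3 = 16/3
  d8 = d1 - d7 + d2 = 2/3
  d9 = d3 + 4 + d2/2 = 69/10
  d10 = d4*3 = 9
  d11 = d5*4 = 68
  d12 = d5/3 - 10 = -13/3
  d13 = d12/2 = -13/6
Walk from origin (0, 0):
  seg 1: left by d3 = 12/5 → (-12/5, 0)
  seg 2: right by d6 = 93/20 → (9/4, 0)
  seg 3: down by d13 = -13/6 → (9/4, 13/6)
  seg 4: up by d1 = 5 → (9/4, 43/6)
  seg 5: right by d8 = 2/3 → (35/12, 43/6)
  seg 6: right by d3 = 12/5 → (319/60, 43/6)
  seg 7: left by d9 = 69/10 → (-19/12, 43/6)
  seg 8: down by d12 = -13/3 → (-19/12, 23/2)

d6 = 93/20
d7 = 16/3
d8 = 2/3
d9 = 69/10
d10 = 9
d11 = 68
d12 = -13/3
d13 = -13/6
endpoint = (-19/12, 23/2)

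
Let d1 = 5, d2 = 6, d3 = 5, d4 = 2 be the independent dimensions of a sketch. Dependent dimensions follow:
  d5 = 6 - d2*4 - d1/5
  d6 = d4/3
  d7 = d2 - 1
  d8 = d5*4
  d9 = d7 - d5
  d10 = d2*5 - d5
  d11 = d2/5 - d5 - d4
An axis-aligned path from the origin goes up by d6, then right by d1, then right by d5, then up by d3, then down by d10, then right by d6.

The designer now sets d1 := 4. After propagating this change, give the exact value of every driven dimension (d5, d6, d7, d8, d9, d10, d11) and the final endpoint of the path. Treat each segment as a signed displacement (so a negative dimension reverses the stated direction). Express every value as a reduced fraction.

d5 = -94/5
d6 = 2/3
d7 = 5
d8 = -376/5
d9 = 119/5
d10 = 244/5
d11 = 18
endpoint = (-212/15, -647/15)

Apply edit: d1 := 4
  d5 = 6 - d2*4 - d1/5 = -94/5
  d6 = d4/3 = 2/3
  d7 = d2 - 1 = 5
  d8 = d5*4 = -376/5
  d9 = d7 - d5 = 119/5
  d10 = d2*5 - d5 = 244/5
  d11 = d2/5 - d5 - d4 = 18
Walk from origin (0, 0):
  seg 1: up by d6 = 2/3 → (0, 2/3)
  seg 2: right by d1 = 4 → (4, 2/3)
  seg 3: right by d5 = -94/5 → (-74/5, 2/3)
  seg 4: up by d3 = 5 → (-74/5, 17/3)
  seg 5: down by d10 = 244/5 → (-74/5, -647/15)
  seg 6: right by d6 = 2/3 → (-212/15, -647/15)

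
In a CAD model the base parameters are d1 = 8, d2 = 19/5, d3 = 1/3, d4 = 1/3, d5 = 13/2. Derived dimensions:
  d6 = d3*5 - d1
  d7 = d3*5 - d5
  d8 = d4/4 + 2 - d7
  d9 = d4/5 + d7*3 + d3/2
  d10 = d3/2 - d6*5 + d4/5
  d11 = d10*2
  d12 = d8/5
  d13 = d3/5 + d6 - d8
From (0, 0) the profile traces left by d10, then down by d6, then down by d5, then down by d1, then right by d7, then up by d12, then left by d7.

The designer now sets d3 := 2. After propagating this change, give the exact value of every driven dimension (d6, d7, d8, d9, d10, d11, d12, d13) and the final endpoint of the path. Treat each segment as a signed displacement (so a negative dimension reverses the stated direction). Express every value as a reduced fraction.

d6 = 2
d7 = 7/2
d8 = -17/12
d9 = 347/30
d10 = -134/15
d11 = -268/15
d12 = -17/60
d13 = 229/60
endpoint = (134/15, -1007/60)

Apply edit: d3 := 2
  d6 = d3*5 - d1 = 2
  d7 = d3*5 - d5 = 7/2
  d8 = d4/4 + 2 - d7 = -17/12
  d9 = d4/5 + d7*3 + d3/2 = 347/30
  d10 = d3/2 - d6*5 + d4/5 = -134/15
  d11 = d10*2 = -268/15
  d12 = d8/5 = -17/60
  d13 = d3/5 + d6 - d8 = 229/60
Walk from origin (0, 0):
  seg 1: left by d10 = -134/15 → (134/15, 0)
  seg 2: down by d6 = 2 → (134/15, -2)
  seg 3: down by d5 = 13/2 → (134/15, -17/2)
  seg 4: down by d1 = 8 → (134/15, -33/2)
  seg 5: right by d7 = 7/2 → (373/30, -33/2)
  seg 6: up by d12 = -17/60 → (373/30, -1007/60)
  seg 7: left by d7 = 7/2 → (134/15, -1007/60)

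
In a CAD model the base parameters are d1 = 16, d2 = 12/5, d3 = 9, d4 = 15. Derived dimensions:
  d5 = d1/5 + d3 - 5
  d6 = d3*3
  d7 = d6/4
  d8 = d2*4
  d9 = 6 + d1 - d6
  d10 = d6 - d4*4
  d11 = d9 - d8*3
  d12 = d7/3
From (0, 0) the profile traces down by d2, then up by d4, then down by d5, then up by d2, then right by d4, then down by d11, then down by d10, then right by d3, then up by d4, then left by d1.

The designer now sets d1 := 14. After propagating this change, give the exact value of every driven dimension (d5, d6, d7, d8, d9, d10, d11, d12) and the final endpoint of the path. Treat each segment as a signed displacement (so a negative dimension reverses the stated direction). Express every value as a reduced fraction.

Apply edit: d1 := 14
  d5 = d1/5 + d3 - 5 = 34/5
  d6 = d3*3 = 27
  d7 = d6/4 = 27/4
  d8 = d2*4 = 48/5
  d9 = 6 + d1 - d6 = -7
  d10 = d6 - d4*4 = -33
  d11 = d9 - d8*3 = -179/5
  d12 = d7/3 = 9/4
Walk from origin (0, 0):
  seg 1: down by d2 = 12/5 → (0, -12/5)
  seg 2: up by d4 = 15 → (0, 63/5)
  seg 3: down by d5 = 34/5 → (0, 29/5)
  seg 4: up by d2 = 12/5 → (0, 41/5)
  seg 5: right by d4 = 15 → (15, 41/5)
  seg 6: down by d11 = -179/5 → (15, 44)
  seg 7: down by d10 = -33 → (15, 77)
  seg 8: right by d3 = 9 → (24, 77)
  seg 9: up by d4 = 15 → (24, 92)
  seg 10: left by d1 = 14 → (10, 92)

d5 = 34/5
d6 = 27
d7 = 27/4
d8 = 48/5
d9 = -7
d10 = -33
d11 = -179/5
d12 = 9/4
endpoint = (10, 92)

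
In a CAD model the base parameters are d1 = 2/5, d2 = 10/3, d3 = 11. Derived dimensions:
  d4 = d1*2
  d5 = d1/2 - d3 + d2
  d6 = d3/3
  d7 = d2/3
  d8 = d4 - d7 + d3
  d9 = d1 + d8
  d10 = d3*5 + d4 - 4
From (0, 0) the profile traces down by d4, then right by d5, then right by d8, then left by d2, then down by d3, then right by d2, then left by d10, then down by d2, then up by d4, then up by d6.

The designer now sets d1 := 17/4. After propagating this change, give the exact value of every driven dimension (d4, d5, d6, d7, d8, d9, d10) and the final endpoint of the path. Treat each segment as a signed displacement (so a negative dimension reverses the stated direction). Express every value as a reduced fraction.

Apply edit: d1 := 17/4
  d4 = d1*2 = 17/2
  d5 = d1/2 - d3 + d2 = -133/24
  d6 = d3/3 = 11/3
  d7 = d2/3 = 10/9
  d8 = d4 - d7 + d3 = 331/18
  d9 = d1 + d8 = 815/36
  d10 = d3*5 + d4 - 4 = 119/2
Walk from origin (0, 0):
  seg 1: down by d4 = 17/2 → (0, -17/2)
  seg 2: right by d5 = -133/24 → (-133/24, -17/2)
  seg 3: right by d8 = 331/18 → (925/72, -17/2)
  seg 4: left by d2 = 10/3 → (685/72, -17/2)
  seg 5: down by d3 = 11 → (685/72, -39/2)
  seg 6: right by d2 = 10/3 → (925/72, -39/2)
  seg 7: left by d10 = 119/2 → (-3359/72, -39/2)
  seg 8: down by d2 = 10/3 → (-3359/72, -137/6)
  seg 9: up by d4 = 17/2 → (-3359/72, -43/3)
  seg 10: up by d6 = 11/3 → (-3359/72, -32/3)

d4 = 17/2
d5 = -133/24
d6 = 11/3
d7 = 10/9
d8 = 331/18
d9 = 815/36
d10 = 119/2
endpoint = (-3359/72, -32/3)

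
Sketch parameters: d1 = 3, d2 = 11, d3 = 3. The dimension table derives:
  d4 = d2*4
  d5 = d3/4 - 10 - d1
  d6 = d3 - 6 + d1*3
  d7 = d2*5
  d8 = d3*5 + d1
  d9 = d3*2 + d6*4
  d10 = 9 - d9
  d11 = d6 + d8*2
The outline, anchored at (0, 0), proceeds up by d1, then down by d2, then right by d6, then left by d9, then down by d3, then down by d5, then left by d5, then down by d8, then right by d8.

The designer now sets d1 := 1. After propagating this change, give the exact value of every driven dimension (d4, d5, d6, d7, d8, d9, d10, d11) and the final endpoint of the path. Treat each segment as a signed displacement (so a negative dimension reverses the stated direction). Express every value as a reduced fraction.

Apply edit: d1 := 1
  d4 = d2*4 = 44
  d5 = d3/4 - 10 - d1 = -41/4
  d6 = d3 - 6 + d1*3 = 0
  d7 = d2*5 = 55
  d8 = d3*5 + d1 = 16
  d9 = d3*2 + d6*4 = 6
  d10 = 9 - d9 = 3
  d11 = d6 + d8*2 = 32
Walk from origin (0, 0):
  seg 1: up by d1 = 1 → (0, 1)
  seg 2: down by d2 = 11 → (0, -10)
  seg 3: right by d6 = 0 → (0, -10)
  seg 4: left by d9 = 6 → (-6, -10)
  seg 5: down by d3 = 3 → (-6, -13)
  seg 6: down by d5 = -41/4 → (-6, -11/4)
  seg 7: left by d5 = -41/4 → (17/4, -11/4)
  seg 8: down by d8 = 16 → (17/4, -75/4)
  seg 9: right by d8 = 16 → (81/4, -75/4)

d4 = 44
d5 = -41/4
d6 = 0
d7 = 55
d8 = 16
d9 = 6
d10 = 3
d11 = 32
endpoint = (81/4, -75/4)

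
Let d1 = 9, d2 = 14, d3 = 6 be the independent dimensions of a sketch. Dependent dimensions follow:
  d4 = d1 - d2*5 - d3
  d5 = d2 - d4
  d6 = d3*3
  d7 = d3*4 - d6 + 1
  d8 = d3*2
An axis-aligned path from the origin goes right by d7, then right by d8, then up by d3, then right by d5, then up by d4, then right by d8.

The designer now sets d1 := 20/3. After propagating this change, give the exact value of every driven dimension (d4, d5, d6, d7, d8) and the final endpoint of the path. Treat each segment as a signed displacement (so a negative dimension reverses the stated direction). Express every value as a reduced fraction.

d4 = -208/3
d5 = 250/3
d6 = 18
d7 = 7
d8 = 12
endpoint = (343/3, -190/3)

Apply edit: d1 := 20/3
  d4 = d1 - d2*5 - d3 = -208/3
  d5 = d2 - d4 = 250/3
  d6 = d3*3 = 18
  d7 = d3*4 - d6 + 1 = 7
  d8 = d3*2 = 12
Walk from origin (0, 0):
  seg 1: right by d7 = 7 → (7, 0)
  seg 2: right by d8 = 12 → (19, 0)
  seg 3: up by d3 = 6 → (19, 6)
  seg 4: right by d5 = 250/3 → (307/3, 6)
  seg 5: up by d4 = -208/3 → (307/3, -190/3)
  seg 6: right by d8 = 12 → (343/3, -190/3)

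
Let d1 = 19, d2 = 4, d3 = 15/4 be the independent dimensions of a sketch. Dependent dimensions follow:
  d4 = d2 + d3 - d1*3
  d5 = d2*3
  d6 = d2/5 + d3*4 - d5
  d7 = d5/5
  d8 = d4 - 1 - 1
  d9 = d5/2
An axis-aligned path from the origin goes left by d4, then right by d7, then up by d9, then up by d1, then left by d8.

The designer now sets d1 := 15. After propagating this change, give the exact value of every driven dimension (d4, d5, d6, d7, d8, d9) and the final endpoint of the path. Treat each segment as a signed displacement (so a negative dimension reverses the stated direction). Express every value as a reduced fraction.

d4 = -149/4
d5 = 12
d6 = 19/5
d7 = 12/5
d8 = -157/4
d9 = 6
endpoint = (789/10, 21)

Apply edit: d1 := 15
  d4 = d2 + d3 - d1*3 = -149/4
  d5 = d2*3 = 12
  d6 = d2/5 + d3*4 - d5 = 19/5
  d7 = d5/5 = 12/5
  d8 = d4 - 1 - 1 = -157/4
  d9 = d5/2 = 6
Walk from origin (0, 0):
  seg 1: left by d4 = -149/4 → (149/4, 0)
  seg 2: right by d7 = 12/5 → (793/20, 0)
  seg 3: up by d9 = 6 → (793/20, 6)
  seg 4: up by d1 = 15 → (793/20, 21)
  seg 5: left by d8 = -157/4 → (789/10, 21)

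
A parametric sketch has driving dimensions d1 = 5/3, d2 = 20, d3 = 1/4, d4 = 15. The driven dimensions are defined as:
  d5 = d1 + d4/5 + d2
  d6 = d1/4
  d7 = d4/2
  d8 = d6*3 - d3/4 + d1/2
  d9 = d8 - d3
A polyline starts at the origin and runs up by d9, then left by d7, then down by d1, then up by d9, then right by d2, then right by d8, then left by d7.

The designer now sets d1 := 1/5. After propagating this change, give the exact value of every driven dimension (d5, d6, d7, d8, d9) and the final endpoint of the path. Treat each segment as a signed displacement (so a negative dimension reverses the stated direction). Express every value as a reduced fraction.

d5 = 116/5
d6 = 1/20
d7 = 15/2
d8 = 3/16
d9 = -1/16
endpoint = (83/16, -13/40)

Apply edit: d1 := 1/5
  d5 = d1 + d4/5 + d2 = 116/5
  d6 = d1/4 = 1/20
  d7 = d4/2 = 15/2
  d8 = d6*3 - d3/4 + d1/2 = 3/16
  d9 = d8 - d3 = -1/16
Walk from origin (0, 0):
  seg 1: up by d9 = -1/16 → (0, -1/16)
  seg 2: left by d7 = 15/2 → (-15/2, -1/16)
  seg 3: down by d1 = 1/5 → (-15/2, -21/80)
  seg 4: up by d9 = -1/16 → (-15/2, -13/40)
  seg 5: right by d2 = 20 → (25/2, -13/40)
  seg 6: right by d8 = 3/16 → (203/16, -13/40)
  seg 7: left by d7 = 15/2 → (83/16, -13/40)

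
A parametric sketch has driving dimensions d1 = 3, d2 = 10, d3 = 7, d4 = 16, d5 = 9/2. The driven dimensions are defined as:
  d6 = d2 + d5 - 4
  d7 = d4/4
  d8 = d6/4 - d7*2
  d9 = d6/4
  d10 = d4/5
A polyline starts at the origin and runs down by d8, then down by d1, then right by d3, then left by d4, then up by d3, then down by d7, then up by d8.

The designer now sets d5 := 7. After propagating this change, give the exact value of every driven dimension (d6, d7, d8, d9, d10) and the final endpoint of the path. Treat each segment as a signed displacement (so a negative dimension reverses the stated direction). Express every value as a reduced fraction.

Apply edit: d5 := 7
  d6 = d2 + d5 - 4 = 13
  d7 = d4/4 = 4
  d8 = d6/4 - d7*2 = -19/4
  d9 = d6/4 = 13/4
  d10 = d4/5 = 16/5
Walk from origin (0, 0):
  seg 1: down by d8 = -19/4 → (0, 19/4)
  seg 2: down by d1 = 3 → (0, 7/4)
  seg 3: right by d3 = 7 → (7, 7/4)
  seg 4: left by d4 = 16 → (-9, 7/4)
  seg 5: up by d3 = 7 → (-9, 35/4)
  seg 6: down by d7 = 4 → (-9, 19/4)
  seg 7: up by d8 = -19/4 → (-9, 0)

d6 = 13
d7 = 4
d8 = -19/4
d9 = 13/4
d10 = 16/5
endpoint = (-9, 0)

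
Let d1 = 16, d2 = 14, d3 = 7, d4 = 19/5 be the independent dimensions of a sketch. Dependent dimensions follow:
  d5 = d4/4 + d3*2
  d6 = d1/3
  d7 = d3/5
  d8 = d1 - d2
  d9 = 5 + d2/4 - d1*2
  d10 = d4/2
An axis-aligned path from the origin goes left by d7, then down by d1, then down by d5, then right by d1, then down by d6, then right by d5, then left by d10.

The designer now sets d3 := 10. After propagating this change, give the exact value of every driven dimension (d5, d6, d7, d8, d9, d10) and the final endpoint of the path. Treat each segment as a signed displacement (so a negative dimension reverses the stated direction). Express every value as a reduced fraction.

d5 = 419/20
d6 = 16/3
d7 = 2
d8 = 2
d9 = -47/2
d10 = 19/10
endpoint = (661/20, -2537/60)

Apply edit: d3 := 10
  d5 = d4/4 + d3*2 = 419/20
  d6 = d1/3 = 16/3
  d7 = d3/5 = 2
  d8 = d1 - d2 = 2
  d9 = 5 + d2/4 - d1*2 = -47/2
  d10 = d4/2 = 19/10
Walk from origin (0, 0):
  seg 1: left by d7 = 2 → (-2, 0)
  seg 2: down by d1 = 16 → (-2, -16)
  seg 3: down by d5 = 419/20 → (-2, -739/20)
  seg 4: right by d1 = 16 → (14, -739/20)
  seg 5: down by d6 = 16/3 → (14, -2537/60)
  seg 6: right by d5 = 419/20 → (699/20, -2537/60)
  seg 7: left by d10 = 19/10 → (661/20, -2537/60)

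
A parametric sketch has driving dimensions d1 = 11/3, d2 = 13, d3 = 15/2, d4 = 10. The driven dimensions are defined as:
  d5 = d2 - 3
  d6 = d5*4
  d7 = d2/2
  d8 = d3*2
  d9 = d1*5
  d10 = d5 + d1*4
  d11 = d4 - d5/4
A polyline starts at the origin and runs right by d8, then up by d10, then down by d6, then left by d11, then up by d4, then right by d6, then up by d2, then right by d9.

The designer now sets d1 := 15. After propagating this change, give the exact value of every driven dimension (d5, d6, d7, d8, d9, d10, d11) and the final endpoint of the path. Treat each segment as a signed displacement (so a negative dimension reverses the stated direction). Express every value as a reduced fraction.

Apply edit: d1 := 15
  d5 = d2 - 3 = 10
  d6 = d5*4 = 40
  d7 = d2/2 = 13/2
  d8 = d3*2 = 15
  d9 = d1*5 = 75
  d10 = d5 + d1*4 = 70
  d11 = d4 - d5/4 = 15/2
Walk from origin (0, 0):
  seg 1: right by d8 = 15 → (15, 0)
  seg 2: up by d10 = 70 → (15, 70)
  seg 3: down by d6 = 40 → (15, 30)
  seg 4: left by d11 = 15/2 → (15/2, 30)
  seg 5: up by d4 = 10 → (15/2, 40)
  seg 6: right by d6 = 40 → (95/2, 40)
  seg 7: up by d2 = 13 → (95/2, 53)
  seg 8: right by d9 = 75 → (245/2, 53)

d5 = 10
d6 = 40
d7 = 13/2
d8 = 15
d9 = 75
d10 = 70
d11 = 15/2
endpoint = (245/2, 53)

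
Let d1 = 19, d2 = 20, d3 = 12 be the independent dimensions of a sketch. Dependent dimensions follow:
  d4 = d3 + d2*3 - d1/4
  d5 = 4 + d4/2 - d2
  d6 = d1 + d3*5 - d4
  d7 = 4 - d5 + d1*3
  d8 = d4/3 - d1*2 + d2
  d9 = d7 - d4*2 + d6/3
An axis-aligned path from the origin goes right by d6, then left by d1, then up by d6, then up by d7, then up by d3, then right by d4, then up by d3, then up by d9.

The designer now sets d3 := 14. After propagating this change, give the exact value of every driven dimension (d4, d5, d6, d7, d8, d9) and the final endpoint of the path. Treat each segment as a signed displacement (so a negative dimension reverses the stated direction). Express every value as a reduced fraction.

d4 = 277/4
d5 = 149/8
d6 = 79/4
d7 = 339/8
d8 = 61/12
d9 = -2149/24
endpoint = (70, 7/12)

Apply edit: d3 := 14
  d4 = d3 + d2*3 - d1/4 = 277/4
  d5 = 4 + d4/2 - d2 = 149/8
  d6 = d1 + d3*5 - d4 = 79/4
  d7 = 4 - d5 + d1*3 = 339/8
  d8 = d4/3 - d1*2 + d2 = 61/12
  d9 = d7 - d4*2 + d6/3 = -2149/24
Walk from origin (0, 0):
  seg 1: right by d6 = 79/4 → (79/4, 0)
  seg 2: left by d1 = 19 → (3/4, 0)
  seg 3: up by d6 = 79/4 → (3/4, 79/4)
  seg 4: up by d7 = 339/8 → (3/4, 497/8)
  seg 5: up by d3 = 14 → (3/4, 609/8)
  seg 6: right by d4 = 277/4 → (70, 609/8)
  seg 7: up by d3 = 14 → (70, 721/8)
  seg 8: up by d9 = -2149/24 → (70, 7/12)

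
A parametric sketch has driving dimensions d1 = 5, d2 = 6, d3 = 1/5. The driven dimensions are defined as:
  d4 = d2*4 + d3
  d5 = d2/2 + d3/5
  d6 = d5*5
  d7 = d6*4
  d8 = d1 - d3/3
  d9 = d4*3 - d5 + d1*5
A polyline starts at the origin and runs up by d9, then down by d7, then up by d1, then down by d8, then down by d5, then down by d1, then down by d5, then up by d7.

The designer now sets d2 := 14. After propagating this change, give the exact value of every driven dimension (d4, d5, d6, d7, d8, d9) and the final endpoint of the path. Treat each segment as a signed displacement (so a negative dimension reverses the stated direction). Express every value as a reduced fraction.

d4 = 281/5
d5 = 176/25
d6 = 176/5
d7 = 704/5
d8 = 74/15
d9 = 4664/25
endpoint = (0, 12566/75)

Apply edit: d2 := 14
  d4 = d2*4 + d3 = 281/5
  d5 = d2/2 + d3/5 = 176/25
  d6 = d5*5 = 176/5
  d7 = d6*4 = 704/5
  d8 = d1 - d3/3 = 74/15
  d9 = d4*3 - d5 + d1*5 = 4664/25
Walk from origin (0, 0):
  seg 1: up by d9 = 4664/25 → (0, 4664/25)
  seg 2: down by d7 = 704/5 → (0, 1144/25)
  seg 3: up by d1 = 5 → (0, 1269/25)
  seg 4: down by d8 = 74/15 → (0, 3437/75)
  seg 5: down by d5 = 176/25 → (0, 2909/75)
  seg 6: down by d1 = 5 → (0, 2534/75)
  seg 7: down by d5 = 176/25 → (0, 2006/75)
  seg 8: up by d7 = 704/5 → (0, 12566/75)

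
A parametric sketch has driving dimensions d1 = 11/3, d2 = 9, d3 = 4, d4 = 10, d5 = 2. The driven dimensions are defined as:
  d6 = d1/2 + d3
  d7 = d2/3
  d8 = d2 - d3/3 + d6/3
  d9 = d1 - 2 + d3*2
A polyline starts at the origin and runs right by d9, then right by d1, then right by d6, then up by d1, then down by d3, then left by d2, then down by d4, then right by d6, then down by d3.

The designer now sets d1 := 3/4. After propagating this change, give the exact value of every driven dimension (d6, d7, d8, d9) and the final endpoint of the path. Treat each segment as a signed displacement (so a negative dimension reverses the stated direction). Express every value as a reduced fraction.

Apply edit: d1 := 3/4
  d6 = d1/2 + d3 = 35/8
  d7 = d2/3 = 3
  d8 = d2 - d3/3 + d6/3 = 73/8
  d9 = d1 - 2 + d3*2 = 27/4
Walk from origin (0, 0):
  seg 1: right by d9 = 27/4 → (27/4, 0)
  seg 2: right by d1 = 3/4 → (15/2, 0)
  seg 3: right by d6 = 35/8 → (95/8, 0)
  seg 4: up by d1 = 3/4 → (95/8, 3/4)
  seg 5: down by d3 = 4 → (95/8, -13/4)
  seg 6: left by d2 = 9 → (23/8, -13/4)
  seg 7: down by d4 = 10 → (23/8, -53/4)
  seg 8: right by d6 = 35/8 → (29/4, -53/4)
  seg 9: down by d3 = 4 → (29/4, -69/4)

d6 = 35/8
d7 = 3
d8 = 73/8
d9 = 27/4
endpoint = (29/4, -69/4)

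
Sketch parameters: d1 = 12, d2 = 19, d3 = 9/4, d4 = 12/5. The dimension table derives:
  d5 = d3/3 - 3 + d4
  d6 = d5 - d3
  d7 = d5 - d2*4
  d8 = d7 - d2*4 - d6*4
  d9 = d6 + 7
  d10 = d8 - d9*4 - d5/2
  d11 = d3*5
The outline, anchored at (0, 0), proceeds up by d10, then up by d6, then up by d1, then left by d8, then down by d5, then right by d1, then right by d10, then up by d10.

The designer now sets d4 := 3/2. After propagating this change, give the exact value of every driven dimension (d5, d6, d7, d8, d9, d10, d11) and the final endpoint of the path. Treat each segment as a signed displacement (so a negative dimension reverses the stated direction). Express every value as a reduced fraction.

d5 = -3/4
d6 = -3
d7 = -307/4
d8 = -563/4
d9 = 4
d10 = -1251/8
d11 = 45/4
endpoint = (-29/8, -303)

Apply edit: d4 := 3/2
  d5 = d3/3 - 3 + d4 = -3/4
  d6 = d5 - d3 = -3
  d7 = d5 - d2*4 = -307/4
  d8 = d7 - d2*4 - d6*4 = -563/4
  d9 = d6 + 7 = 4
  d10 = d8 - d9*4 - d5/2 = -1251/8
  d11 = d3*5 = 45/4
Walk from origin (0, 0):
  seg 1: up by d10 = -1251/8 → (0, -1251/8)
  seg 2: up by d6 = -3 → (0, -1275/8)
  seg 3: up by d1 = 12 → (0, -1179/8)
  seg 4: left by d8 = -563/4 → (563/4, -1179/8)
  seg 5: down by d5 = -3/4 → (563/4, -1173/8)
  seg 6: right by d1 = 12 → (611/4, -1173/8)
  seg 7: right by d10 = -1251/8 → (-29/8, -1173/8)
  seg 8: up by d10 = -1251/8 → (-29/8, -303)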